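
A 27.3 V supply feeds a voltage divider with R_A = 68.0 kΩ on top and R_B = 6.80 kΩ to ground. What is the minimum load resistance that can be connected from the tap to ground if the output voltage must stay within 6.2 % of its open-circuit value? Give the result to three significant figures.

Output resistance R_th = R_A‖R_B = (68.0 × 6.80)/74.80 = 6.182 kΩ.
The fractional drop is R_th/(R_th + R_L); requiring this ≤ 0.0620 gives R_L ≥ R_th(1/0.0620 − 1) = 6.182 × 15.13 = 93.5 kΩ.

R_L(min) ≈ 93.5 kΩ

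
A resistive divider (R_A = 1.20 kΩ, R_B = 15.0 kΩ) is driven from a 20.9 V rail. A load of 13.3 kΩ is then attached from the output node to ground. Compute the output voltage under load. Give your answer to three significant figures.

The load sits in parallel with R_B: R_B‖R_L = (15.0 × 13.3) / (15.0 + 13.3) = 7.049 kΩ.
V_out = 20.9 × 7.049 / (1.20 + 7.049) = 20.9 × 7.049/8.249 = 17.9 V.

V_out ≈ 17.9 V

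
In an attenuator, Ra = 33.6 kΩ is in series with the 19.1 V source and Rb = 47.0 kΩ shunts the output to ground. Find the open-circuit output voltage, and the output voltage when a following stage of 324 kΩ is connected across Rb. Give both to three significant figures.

Open-circuit: V = 19.1 × 47.0/(33.6 + 47.0) = 11.1 V.
With the load, Rb becomes Rb‖R_L = 41.05 kΩ, so V = 19.1 × 41.05/74.65 = 10.5 V.

Unloaded: 11.1 V; loaded: 10.5 V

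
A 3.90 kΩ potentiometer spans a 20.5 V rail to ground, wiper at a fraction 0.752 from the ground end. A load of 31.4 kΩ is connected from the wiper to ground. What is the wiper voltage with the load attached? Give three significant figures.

The wiper splits the pot into (1−α)R = 967.2 Ω above and αR = 2933 Ω below.
Lower section ‖ load = 2682 Ω.
V_wiper = 20.5 × 2682/(967.2 + 2682) = 15.1 V.

V ≈ 15.1 V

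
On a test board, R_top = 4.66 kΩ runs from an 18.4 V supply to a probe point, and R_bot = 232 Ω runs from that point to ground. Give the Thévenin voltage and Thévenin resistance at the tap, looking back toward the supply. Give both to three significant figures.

V_th = 0.873 V, R_th = 221 Ω

V_th is the open-circuit tap voltage: 18.4 × 232/(4660 + 232) = 0.873 V.
With the supply zeroed, R_top and R_bot appear in parallel from the tap: R_th = R_top‖R_bot = (4660 × 232)/4892 = 221 Ω.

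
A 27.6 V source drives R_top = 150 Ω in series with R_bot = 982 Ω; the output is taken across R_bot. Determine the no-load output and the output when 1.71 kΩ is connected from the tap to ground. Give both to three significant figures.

Open-circuit: V = 27.6 × 982/(150 + 982) = 23.9 V.
With the load, R_bot becomes R_bot‖R_L = 623.8 Ω, so V = 27.6 × 623.8/773.8 = 22.2 V.

Unloaded: 23.9 V; loaded: 22.2 V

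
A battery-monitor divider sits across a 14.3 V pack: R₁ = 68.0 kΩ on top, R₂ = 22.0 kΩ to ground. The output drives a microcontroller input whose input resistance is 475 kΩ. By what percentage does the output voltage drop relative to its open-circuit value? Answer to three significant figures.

3.38 %

The divider's output (Thévenin) resistance is R₁‖R₂ = 16.62 kΩ.
Fractional drop under load = R_th/(R_th + R_L) = 16.62 / (16.62 + 475) = 0.03381.
So the output falls by 3.38 %.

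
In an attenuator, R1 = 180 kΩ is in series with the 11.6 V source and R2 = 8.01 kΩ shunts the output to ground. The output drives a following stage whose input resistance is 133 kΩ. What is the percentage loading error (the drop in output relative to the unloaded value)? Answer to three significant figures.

The divider's output (Thévenin) resistance is R1‖R2 = 7.669 kΩ.
Fractional drop under load = R_th/(R_th + R_L) = 7.669 / (7.669 + 133) = 0.05452.
So the output falls by 5.45 %.

5.45 %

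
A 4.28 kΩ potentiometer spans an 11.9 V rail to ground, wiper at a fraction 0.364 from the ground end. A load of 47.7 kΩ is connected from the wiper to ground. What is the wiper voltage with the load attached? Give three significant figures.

V ≈ 4.24 V

The wiper splits the pot into (1−α)R = 2.722 kΩ above and αR = 1.558 kΩ below.
Lower section ‖ load = 1.509 kΩ.
V_wiper = 11.9 × 1.509/(2.722 + 1.509) = 4.24 V.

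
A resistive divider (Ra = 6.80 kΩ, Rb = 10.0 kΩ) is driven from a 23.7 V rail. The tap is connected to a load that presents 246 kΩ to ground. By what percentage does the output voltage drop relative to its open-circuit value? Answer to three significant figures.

1.62 %

The divider's output (Thévenin) resistance is Ra‖Rb = 4.048 kΩ.
Fractional drop under load = R_th/(R_th + R_L) = 4.048 / (4.048 + 246) = 0.01619.
So the output falls by 1.62 %.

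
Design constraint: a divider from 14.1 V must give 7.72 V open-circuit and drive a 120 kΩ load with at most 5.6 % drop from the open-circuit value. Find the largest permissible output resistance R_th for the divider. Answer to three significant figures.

R_th ≤ 7.12 kΩ

Loading drop = R_th/(R_th + R_L) ≤ 0.0560, so R_th ≤ R_L · ε/(1−ε) = 120 kΩ × 0.0560/0.9440 = 7.12 kΩ.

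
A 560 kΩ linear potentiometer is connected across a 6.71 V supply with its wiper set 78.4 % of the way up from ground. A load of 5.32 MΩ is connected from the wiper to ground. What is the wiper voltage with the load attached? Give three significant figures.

V ≈ 5.17 V

The wiper splits the pot into (1−α)R = 121.0 kΩ above and αR = 439.0 kΩ below.
Lower section ‖ load = 405.6 kΩ.
V_wiper = 6.71 × 405.6/(121.0 + 405.6) = 5.17 V.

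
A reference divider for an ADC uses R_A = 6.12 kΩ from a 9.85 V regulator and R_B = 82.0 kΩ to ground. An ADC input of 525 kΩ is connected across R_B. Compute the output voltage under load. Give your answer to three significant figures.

The load sits in parallel with R_B: R_B‖R_L = (82.0 × 525) / (82.0 + 525) = 70.92 kΩ.
V_out = 9.85 × 70.92 / (6.12 + 70.92) = 9.85 × 70.92/77.04 = 9.07 V.

V_out ≈ 9.07 V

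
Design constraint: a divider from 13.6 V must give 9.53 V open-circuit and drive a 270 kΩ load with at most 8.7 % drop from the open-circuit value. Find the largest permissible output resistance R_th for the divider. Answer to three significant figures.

Loading drop = R_th/(R_th + R_L) ≤ 0.0870, so R_th ≤ R_L · ε/(1−ε) = 270 kΩ × 0.0870/0.9130 = 25.7 kΩ.
(Any R1, R2 with R2/(R1+R2) = 0.701 and R1‖R2 ≤ 25.7 kΩ will meet the spec.)

R_th ≤ 25.7 kΩ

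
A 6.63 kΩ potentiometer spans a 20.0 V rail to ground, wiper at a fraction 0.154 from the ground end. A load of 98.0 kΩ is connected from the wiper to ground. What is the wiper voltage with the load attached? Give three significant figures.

V ≈ 3.05 V

The wiper splits the pot into (1−α)R = 5.609 kΩ above and αR = 1.021 kΩ below.
Lower section ‖ load = 1.010 kΩ.
V_wiper = 20.0 × 1.010/(5.609 + 1.010) = 3.05 V.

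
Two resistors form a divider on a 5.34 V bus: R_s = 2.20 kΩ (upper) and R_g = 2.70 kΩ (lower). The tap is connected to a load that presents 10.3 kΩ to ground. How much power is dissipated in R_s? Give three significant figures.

Total resistance from the source is R_s + (R_g‖R_L) = 4.339 kΩ, so I = 5.34/4.339 kΩ = 1.231 mA.
P = I²·R_s = (1.231 mA)² × 2.20 kΩ = 3.33 mW.

P ≈ 3.33 mW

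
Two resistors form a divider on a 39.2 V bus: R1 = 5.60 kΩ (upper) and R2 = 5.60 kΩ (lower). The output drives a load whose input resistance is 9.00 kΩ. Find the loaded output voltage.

The load sits in parallel with R2: R2‖R_L = (5.60 × 9.00) / (5.60 + 9.00) = 3.452 kΩ.
V_out = 39.2 × 3.452 / (5.60 + 3.452) = 39.2 × 3.452/9.052 = 14.9 V.

V_out ≈ 14.9 V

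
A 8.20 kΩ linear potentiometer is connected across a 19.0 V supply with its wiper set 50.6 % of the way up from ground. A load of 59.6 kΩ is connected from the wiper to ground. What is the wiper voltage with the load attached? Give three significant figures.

The wiper splits the pot into (1−α)R = 4.051 kΩ above and αR = 4.149 kΩ below.
Lower section ‖ load = 3.879 kΩ.
V_wiper = 19.0 × 3.879/(4.051 + 3.879) = 9.29 V.

V ≈ 9.29 V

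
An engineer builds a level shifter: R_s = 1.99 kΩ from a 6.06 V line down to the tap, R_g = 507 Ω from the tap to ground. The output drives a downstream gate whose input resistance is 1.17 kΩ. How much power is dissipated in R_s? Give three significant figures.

Total resistance from the source is R_s + (R_g‖R_L) = 2344 Ω, so I = 6.06/2344 Ω = 2.586 mA.
P = I²·R_s = (2.586 mA)² × 1.99 kΩ = 13.3 mW.

P ≈ 13.3 mW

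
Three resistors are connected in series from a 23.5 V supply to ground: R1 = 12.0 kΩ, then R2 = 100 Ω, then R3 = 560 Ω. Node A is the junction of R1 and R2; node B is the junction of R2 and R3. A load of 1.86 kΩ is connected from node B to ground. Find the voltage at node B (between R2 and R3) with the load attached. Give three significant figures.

V ≈ 0.807 V

At node B, R3 is in parallel with the load: R3‖R_L = 430.4 Ω.
Below node A the resistance is R2 + (R3‖R_L) = 530.4 Ω, so V_A = 23.5 × 530.4/12530 = 0.9948 V.
Then V_B = V_A × (R3‖R_L)/(R2 + R3‖R_L) = 0.9948 × 430.4/530.4 = 0.807 V.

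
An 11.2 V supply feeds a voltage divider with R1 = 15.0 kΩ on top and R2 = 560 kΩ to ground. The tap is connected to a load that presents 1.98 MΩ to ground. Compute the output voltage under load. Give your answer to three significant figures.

The load sits in parallel with R2: R2‖R_L = (560 × 1980) / (560 + 1980) = 436.5 kΩ.
V_out = 11.2 × 436.5 / (15.0 + 436.5) = 11.2 × 436.5/451.5 = 10.8 V.

V_out ≈ 10.8 V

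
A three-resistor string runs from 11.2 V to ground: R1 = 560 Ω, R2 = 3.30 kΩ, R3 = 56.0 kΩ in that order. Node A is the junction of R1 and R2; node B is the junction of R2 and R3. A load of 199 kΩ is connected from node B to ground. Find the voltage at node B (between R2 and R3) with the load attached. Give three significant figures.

V ≈ 10.3 V

At node B, R3 is in parallel with the load: R3‖R_L = 43700 Ω.
Below node A the resistance is R2 + (R3‖R_L) = 47000 Ω, so V_A = 11.2 × 47000/47560 = 11.07 V.
Then V_B = V_A × (R3‖R_L)/(R2 + R3‖R_L) = 11.07 × 43700/47000 = 10.3 V.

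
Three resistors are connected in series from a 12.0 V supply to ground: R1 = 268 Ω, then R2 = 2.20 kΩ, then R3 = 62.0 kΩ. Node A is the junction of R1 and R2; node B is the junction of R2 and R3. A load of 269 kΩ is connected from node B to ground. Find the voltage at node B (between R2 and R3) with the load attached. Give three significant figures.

V ≈ 11.4 V

At node B, R3 is in parallel with the load: R3‖R_L = 50390 Ω.
Below node A the resistance is R2 + (R3‖R_L) = 52590 Ω, so V_A = 12.0 × 52590/52850 = 11.94 V.
Then V_B = V_A × (R3‖R_L)/(R2 + R3‖R_L) = 11.94 × 50390/52590 = 11.4 V.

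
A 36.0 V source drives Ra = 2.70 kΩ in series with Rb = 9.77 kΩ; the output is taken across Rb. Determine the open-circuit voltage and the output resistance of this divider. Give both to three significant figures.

V_th = 28.2 V, R_th = 2.12 kΩ

V_th is the open-circuit tap voltage: 36.0 × 9.77/(2.70 + 9.77) = 28.2 V.
With the supply zeroed, Ra and Rb appear in parallel from the tap: R_th = Ra‖Rb = (2.70 × 9.77)/12.47 = 2.12 kΩ.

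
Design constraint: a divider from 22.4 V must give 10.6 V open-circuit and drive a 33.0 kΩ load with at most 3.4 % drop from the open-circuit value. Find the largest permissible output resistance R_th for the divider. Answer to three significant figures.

R_th ≤ 1.16 kΩ

Loading drop = R_th/(R_th + R_L) ≤ 0.0340, so R_th ≤ R_L · ε/(1−ε) = 33.0 kΩ × 0.0340/0.9660 = 1.16 kΩ.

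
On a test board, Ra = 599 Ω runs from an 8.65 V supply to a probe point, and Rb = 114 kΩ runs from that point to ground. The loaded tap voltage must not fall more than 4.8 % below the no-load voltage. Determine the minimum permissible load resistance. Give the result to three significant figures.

R_L(min) ≈ 11.8 kΩ

Output resistance R_th = Ra‖Rb = (599 × 114000)/114600 = 595.9 Ω.
The fractional drop is R_th/(R_th + R_L); requiring this ≤ 0.0480 gives R_L ≥ R_th(1/0.0480 − 1) = 595.9 × 19.83 = 11.8 kΩ.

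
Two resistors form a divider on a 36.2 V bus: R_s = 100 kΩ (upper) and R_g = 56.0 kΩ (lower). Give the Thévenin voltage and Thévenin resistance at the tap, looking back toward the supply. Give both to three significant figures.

V_th = 13.0 V, R_th = 35.9 kΩ

V_th is the open-circuit tap voltage: 36.2 × 56.0/(100 + 56.0) = 13.0 V.
With the supply zeroed, R_s and R_g appear in parallel from the tap: R_th = R_s‖R_g = (100 × 56.0)/156.0 = 35.9 kΩ.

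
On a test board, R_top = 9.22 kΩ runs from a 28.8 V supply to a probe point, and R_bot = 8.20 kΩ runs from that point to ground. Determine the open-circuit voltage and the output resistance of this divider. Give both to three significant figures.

V_th is the open-circuit tap voltage: 28.8 × 8.20/(9.22 + 8.20) = 13.6 V.
With the supply zeroed, R_top and R_bot appear in parallel from the tap: R_th = R_top‖R_bot = (9.22 × 8.20)/17.42 = 4.34 kΩ.

V_th = 13.6 V, R_th = 4.34 kΩ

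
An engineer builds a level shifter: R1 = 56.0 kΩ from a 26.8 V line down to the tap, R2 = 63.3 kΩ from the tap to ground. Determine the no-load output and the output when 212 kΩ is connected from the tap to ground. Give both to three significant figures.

Unloaded: 14.2 V; loaded: 12.5 V

Open-circuit: V = 26.8 × 63.3/(56.0 + 63.3) = 14.2 V.
With the load, R2 becomes R2‖R_L = 48.75 kΩ, so V = 26.8 × 48.75/104.7 = 12.5 V.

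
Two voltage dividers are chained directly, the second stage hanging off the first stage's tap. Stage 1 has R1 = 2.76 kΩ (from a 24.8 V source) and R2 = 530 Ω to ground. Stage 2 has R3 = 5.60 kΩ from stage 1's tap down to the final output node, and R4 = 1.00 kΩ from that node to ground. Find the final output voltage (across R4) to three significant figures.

V_out ≈ 0.567 V

Stage 2 presents R3+R4 = 6600 Ω as a load on stage 1's tap.
Stage 1's lower leg becomes R2‖(R3+R4) = 490.6 Ω, so V_mid = 24.8 × 490.6/3251 = 3.743 V.
Stage 2 is itself unloaded: V_out = V_mid × R4/(R3+R4) = 3.743 × 1000/6600 = 0.567 V.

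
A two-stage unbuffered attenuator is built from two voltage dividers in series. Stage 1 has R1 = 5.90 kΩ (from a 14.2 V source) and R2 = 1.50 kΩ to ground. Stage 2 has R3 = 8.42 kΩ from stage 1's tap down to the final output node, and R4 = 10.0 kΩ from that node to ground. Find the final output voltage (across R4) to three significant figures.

Stage 2 presents R3+R4 = 18.42 kΩ as a load on stage 1's tap.
Stage 1's lower leg becomes R2‖(R3+R4) = 1.387 kΩ, so V_mid = 14.2 × 1.387/7.287 = 2.703 V.
Stage 2 is itself unloaded: V_out = V_mid × R4/(R3+R4) = 2.703 × 10.0/18.42 = 1.47 V.

V_out ≈ 1.47 V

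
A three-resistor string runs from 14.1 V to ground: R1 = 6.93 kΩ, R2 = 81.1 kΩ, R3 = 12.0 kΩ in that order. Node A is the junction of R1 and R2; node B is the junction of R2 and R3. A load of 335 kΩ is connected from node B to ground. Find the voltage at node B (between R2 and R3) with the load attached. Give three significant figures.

At node B, R3 is in parallel with the load: R3‖R_L = 11.59 kΩ.
Below node A the resistance is R2 + (R3‖R_L) = 92.69 kΩ, so V_A = 14.1 × 92.69/99.62 = 13.12 V.
Then V_B = V_A × (R3‖R_L)/(R2 + R3‖R_L) = 13.12 × 11.59/92.69 = 1.64 V.

V ≈ 1.64 V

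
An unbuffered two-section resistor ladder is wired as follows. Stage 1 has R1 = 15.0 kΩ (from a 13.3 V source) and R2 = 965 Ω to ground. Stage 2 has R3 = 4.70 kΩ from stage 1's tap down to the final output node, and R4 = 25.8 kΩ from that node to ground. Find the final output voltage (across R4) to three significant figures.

Stage 2 presents R3+R4 = 30500 Ω as a load on stage 1's tap.
Stage 1's lower leg becomes R2‖(R3+R4) = 935.4 Ω, so V_mid = 13.3 × 935.4/15940 = 0.7807 V.
Stage 2 is itself unloaded: V_out = V_mid × R4/(R3+R4) = 0.7807 × 25800/30500 = 0.660 V.

V_out ≈ 0.660 V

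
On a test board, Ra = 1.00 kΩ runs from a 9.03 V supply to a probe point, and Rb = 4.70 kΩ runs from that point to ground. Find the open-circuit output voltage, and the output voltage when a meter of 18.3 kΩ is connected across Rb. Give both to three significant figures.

Unloaded: 7.45 V; loaded: 7.12 V

Open-circuit: V = 9.03 × 4.70/(1.00 + 4.70) = 7.45 V.
With the load, Rb becomes Rb‖R_L = 3.740 kΩ, so V = 9.03 × 3.740/4.740 = 7.12 V.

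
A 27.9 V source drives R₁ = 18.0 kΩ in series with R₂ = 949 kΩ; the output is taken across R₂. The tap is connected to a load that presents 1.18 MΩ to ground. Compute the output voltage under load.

The load sits in parallel with R₂: R₂‖R_L = (949 × 1180) / (949 + 1180) = 526.0 kΩ.
V_out = 27.9 × 526.0 / (18.0 + 526.0) = 27.9 × 526.0/544.0 = 27.0 V.

V_out ≈ 27.0 V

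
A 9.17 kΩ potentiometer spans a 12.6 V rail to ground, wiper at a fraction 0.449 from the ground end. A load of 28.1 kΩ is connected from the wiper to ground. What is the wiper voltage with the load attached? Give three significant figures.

The wiper splits the pot into (1−α)R = 5.053 kΩ above and αR = 4.117 kΩ below.
Lower section ‖ load = 3.591 kΩ.
V_wiper = 12.6 × 3.591/(5.053 + 3.591) = 5.23 V.

V ≈ 5.23 V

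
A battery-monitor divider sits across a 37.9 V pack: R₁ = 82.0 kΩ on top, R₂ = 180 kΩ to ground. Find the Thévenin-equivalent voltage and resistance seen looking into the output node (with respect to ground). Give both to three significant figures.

V_th is the open-circuit tap voltage: 37.9 × 180/(82.0 + 180) = 26.0 V.
With the supply zeroed, R₁ and R₂ appear in parallel from the tap: R_th = R₁‖R₂ = (82.0 × 180)/262.0 = 56.3 kΩ.

V_th = 26.0 V, R_th = 56.3 kΩ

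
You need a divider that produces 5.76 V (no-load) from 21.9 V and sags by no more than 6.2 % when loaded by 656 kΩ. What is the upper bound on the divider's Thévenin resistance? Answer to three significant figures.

Loading drop = R_th/(R_th + R_L) ≤ 0.0620, so R_th ≤ R_L · ε/(1−ε) = 656 kΩ × 0.0620/0.9380 = 43.4 kΩ.
(Any R1, R2 with R2/(R1+R2) = 0.263 and R1‖R2 ≤ 43.4 kΩ will meet the spec.)

R_th ≤ 43.4 kΩ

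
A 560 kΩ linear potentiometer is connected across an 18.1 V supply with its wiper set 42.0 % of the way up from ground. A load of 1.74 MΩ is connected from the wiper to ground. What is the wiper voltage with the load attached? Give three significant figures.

V ≈ 7.05 V

The wiper splits the pot into (1−α)R = 324.8 kΩ above and αR = 235.2 kΩ below.
Lower section ‖ load = 207.2 kΩ.
V_wiper = 18.1 × 207.2/(324.8 + 207.2) = 7.05 V.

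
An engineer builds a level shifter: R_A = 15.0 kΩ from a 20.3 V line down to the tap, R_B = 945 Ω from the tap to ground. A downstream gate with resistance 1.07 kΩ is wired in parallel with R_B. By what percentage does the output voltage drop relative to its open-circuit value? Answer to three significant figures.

Unloaded V = 20.3 × 945/15940 = 1.203 V.
Loaded: R_B‖R_L = 501.8 Ω, giving V = 20.3 × 501.8/15500 = 0.6571 V.
Drop = (1.203 − 0.6571) / 1.203 = 45.4 %.

45.4 %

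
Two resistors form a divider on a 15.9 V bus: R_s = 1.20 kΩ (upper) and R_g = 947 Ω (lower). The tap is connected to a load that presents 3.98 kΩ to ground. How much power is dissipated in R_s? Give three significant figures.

P ≈ 78.6 mW

Total resistance from the source is R_s + (R_g‖R_L) = 1965 Ω, so I = 15.9/1965 Ω = 8.092 mA.
P = I²·R_s = (8.092 mA)² × 1.20 kΩ = 78.6 mW.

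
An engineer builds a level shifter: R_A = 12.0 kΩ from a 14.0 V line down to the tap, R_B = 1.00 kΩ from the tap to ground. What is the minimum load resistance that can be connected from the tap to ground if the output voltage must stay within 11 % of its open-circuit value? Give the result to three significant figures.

R_L(min) ≈ 7.47 kΩ

Output resistance R_th = R_A‖R_B = (12000 × 1000)/13000 = 923.1 Ω.
The fractional drop is R_th/(R_th + R_L); requiring this ≤ 0.110 gives R_L ≥ R_th(1/0.110 − 1) = 923.1 × 8.091 = 7.47 kΩ.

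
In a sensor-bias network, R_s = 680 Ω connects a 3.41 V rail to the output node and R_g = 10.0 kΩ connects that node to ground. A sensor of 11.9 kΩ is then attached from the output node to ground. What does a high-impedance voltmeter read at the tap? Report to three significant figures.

V_out ≈ 3.03 V

The load sits in parallel with R_g: R_g‖R_L = (10000 × 11900) / (10000 + 11900) = 5434 Ω.
V_out = 3.41 × 5434 / (680 + 5434) = 3.41 × 5434/6114 = 3.03 V.
(Unloaded it would have been 3.19 V.)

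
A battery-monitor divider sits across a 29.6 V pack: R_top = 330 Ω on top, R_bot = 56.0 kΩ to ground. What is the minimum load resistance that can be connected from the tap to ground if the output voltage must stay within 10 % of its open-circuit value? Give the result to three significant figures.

R_L(min) ≈ 2.95 kΩ

Output resistance R_th = R_top‖R_bot = (330 × 56000)/56330 = 328.1 Ω.
The fractional drop is R_th/(R_th + R_L); requiring this ≤ 0.100 gives R_L ≥ R_th(1/0.100 − 1) = 328.1 × 9.000 = 2.95 kΩ.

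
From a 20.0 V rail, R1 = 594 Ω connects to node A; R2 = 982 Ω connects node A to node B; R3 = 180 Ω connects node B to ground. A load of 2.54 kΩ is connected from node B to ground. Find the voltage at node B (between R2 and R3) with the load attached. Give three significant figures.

V ≈ 1.93 V

At node B, R3 is in parallel with the load: R3‖R_L = 168.1 Ω.
Below node A the resistance is R2 + (R3‖R_L) = 1150 Ω, so V_A = 20.0 × 1150/1744 = 13.19 V.
Then V_B = V_A × (R3‖R_L)/(R2 + R3‖R_L) = 13.19 × 168.1/1150 = 1.93 V.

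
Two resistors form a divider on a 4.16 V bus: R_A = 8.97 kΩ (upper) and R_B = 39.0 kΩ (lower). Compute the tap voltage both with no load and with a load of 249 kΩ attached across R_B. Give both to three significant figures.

Unloaded: 3.38 V; loaded: 3.29 V

Open-circuit: V = 4.16 × 39.0/(8.97 + 39.0) = 3.38 V.
With the load, R_B becomes R_B‖R_L = 33.72 kΩ, so V = 4.16 × 33.72/42.69 = 3.29 V.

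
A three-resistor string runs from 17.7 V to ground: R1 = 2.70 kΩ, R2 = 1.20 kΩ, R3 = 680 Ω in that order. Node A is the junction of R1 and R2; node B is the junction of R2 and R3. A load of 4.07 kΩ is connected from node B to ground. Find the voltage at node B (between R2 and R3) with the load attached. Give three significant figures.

At node B, R3 is in parallel with the load: R3‖R_L = 582.7 Ω.
Below node A the resistance is R2 + (R3‖R_L) = 1783 Ω, so V_A = 17.7 × 1783/4483 = 7.039 V.
Then V_B = V_A × (R3‖R_L)/(R2 + R3‖R_L) = 7.039 × 582.7/1783 = 2.30 V.

V ≈ 2.30 V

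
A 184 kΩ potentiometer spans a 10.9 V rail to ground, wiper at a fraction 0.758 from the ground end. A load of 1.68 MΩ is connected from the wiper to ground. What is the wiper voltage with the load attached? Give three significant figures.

V ≈ 8.10 V

The wiper splits the pot into (1−α)R = 44.53 kΩ above and αR = 139.5 kΩ below.
Lower section ‖ load = 128.8 kΩ.
V_wiper = 10.9 × 128.8/(44.53 + 128.8) = 8.10 V.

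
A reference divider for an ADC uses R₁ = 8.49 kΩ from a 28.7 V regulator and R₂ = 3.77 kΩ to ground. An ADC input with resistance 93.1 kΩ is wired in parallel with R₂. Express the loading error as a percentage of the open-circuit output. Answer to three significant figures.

The divider's output (Thévenin) resistance is R₁‖R₂ = 2.611 kΩ.
Fractional drop under load = R_th/(R_th + R_L) = 2.611 / (2.611 + 93.1) = 0.02728.
So the output falls by 2.73 %.

2.73 %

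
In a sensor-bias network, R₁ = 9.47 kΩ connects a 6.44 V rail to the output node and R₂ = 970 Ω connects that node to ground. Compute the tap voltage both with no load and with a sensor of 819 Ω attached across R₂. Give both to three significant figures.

Unloaded: 0.598 V; loaded: 0.288 V

Open-circuit: V = 6.44 × 970/(9470 + 970) = 0.598 V.
With the load, R₂ becomes R₂‖R_L = 444.1 Ω, so V = 6.44 × 444.1/9914 = 0.288 V.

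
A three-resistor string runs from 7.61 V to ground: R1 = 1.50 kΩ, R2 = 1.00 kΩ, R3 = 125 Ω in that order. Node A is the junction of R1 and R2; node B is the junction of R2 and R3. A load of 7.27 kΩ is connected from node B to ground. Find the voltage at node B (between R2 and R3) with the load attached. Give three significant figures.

At node B, R3 is in parallel with the load: R3‖R_L = 122.9 Ω.
Below node A the resistance is R2 + (R3‖R_L) = 1123 Ω, so V_A = 7.61 × 1123/2623 = 3.258 V.
Then V_B = V_A × (R3‖R_L)/(R2 + R3‖R_L) = 3.258 × 122.9/1123 = 0.357 V.

V ≈ 0.357 V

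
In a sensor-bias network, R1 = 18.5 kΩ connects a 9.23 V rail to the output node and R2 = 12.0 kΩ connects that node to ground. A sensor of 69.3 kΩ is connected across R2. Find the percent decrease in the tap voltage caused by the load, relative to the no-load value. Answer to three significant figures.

Unloaded V = 9.23 × 12.0/30.50 = 3.6315 V.
Loaded: R2‖R_L = 10.23 kΩ, giving V = 9.23 × 10.23/28.73 = 3.2863 V.
Drop = (3.6315 − 3.2863) / 3.6315 = 9.50 %.

9.50 %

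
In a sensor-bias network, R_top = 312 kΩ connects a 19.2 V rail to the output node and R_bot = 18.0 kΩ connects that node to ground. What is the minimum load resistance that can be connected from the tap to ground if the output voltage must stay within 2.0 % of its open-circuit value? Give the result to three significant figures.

R_L(min) ≈ 834 kΩ

Output resistance R_th = R_top‖R_bot = (312 × 18.0)/330.0 = 17.02 kΩ.
The fractional drop is R_th/(R_th + R_L); requiring this ≤ 0.0200 gives R_L ≥ R_th(1/0.0200 − 1) = 17.02 × 49.00 = 834 kΩ.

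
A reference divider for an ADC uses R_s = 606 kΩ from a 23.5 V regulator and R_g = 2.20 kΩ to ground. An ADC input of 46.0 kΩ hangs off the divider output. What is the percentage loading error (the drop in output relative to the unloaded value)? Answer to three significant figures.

The divider's output (Thévenin) resistance is R_s‖R_g = 2.192 kΩ.
Fractional drop under load = R_th/(R_th + R_L) = 2.192 / (2.192 + 46.0) = 0.04549.
So the output falls by 4.55 %.

4.55 %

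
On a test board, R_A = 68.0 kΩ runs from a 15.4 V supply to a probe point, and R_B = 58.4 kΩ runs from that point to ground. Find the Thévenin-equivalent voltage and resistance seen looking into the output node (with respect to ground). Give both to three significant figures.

V_th = 7.12 V, R_th = 31.4 kΩ

V_th is the open-circuit tap voltage: 15.4 × 58.4/(68.0 + 58.4) = 7.12 V.
With the supply zeroed, R_A and R_B appear in parallel from the tap: R_th = R_A‖R_B = (68.0 × 58.4)/126.4 = 31.4 kΩ.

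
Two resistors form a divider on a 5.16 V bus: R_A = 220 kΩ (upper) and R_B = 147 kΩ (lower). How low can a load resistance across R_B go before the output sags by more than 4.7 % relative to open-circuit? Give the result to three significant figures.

R_L(min) ≈ 1.79 MΩ

Output resistance R_th = R_A‖R_B = (220 × 147)/367.0 = 88.12 kΩ.
The fractional drop is R_th/(R_th + R_L); requiring this ≤ 0.0470 gives R_L ≥ R_th(1/0.0470 − 1) = 88.12 × 20.28 = 1.79 MΩ.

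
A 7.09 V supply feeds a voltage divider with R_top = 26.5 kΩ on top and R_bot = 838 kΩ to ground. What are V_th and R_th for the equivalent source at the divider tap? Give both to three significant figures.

V_th = 6.87 V, R_th = 25.7 kΩ

V_th is the open-circuit tap voltage: 7.09 × 838/(26.5 + 838) = 6.87 V.
With the supply zeroed, R_top and R_bot appear in parallel from the tap: R_th = R_top‖R_bot = (26.5 × 838)/864.5 = 25.7 kΩ.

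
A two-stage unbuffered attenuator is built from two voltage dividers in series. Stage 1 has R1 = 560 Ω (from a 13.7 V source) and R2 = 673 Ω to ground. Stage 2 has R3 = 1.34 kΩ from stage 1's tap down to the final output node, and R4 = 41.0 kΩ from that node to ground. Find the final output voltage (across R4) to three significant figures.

V_out ≈ 7.19 V

Stage 2 presents R3+R4 = 42340 Ω as a load on stage 1's tap.
Stage 1's lower leg becomes R2‖(R3+R4) = 662.5 Ω, so V_mid = 13.7 × 662.5/1222 = 7.424 V.
Stage 2 is itself unloaded: V_out = V_mid × R4/(R3+R4) = 7.424 × 41000/42340 = 7.19 V.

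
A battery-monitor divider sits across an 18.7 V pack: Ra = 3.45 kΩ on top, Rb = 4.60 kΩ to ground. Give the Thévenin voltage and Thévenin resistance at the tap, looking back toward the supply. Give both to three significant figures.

V_th is the open-circuit tap voltage: 18.7 × 4.60/(3.45 + 4.60) = 10.7 V.
With the supply zeroed, Ra and Rb appear in parallel from the tap: R_th = Ra‖Rb = (3.45 × 4.60)/8.050 = 1.97 kΩ.

V_th = 10.7 V, R_th = 1.97 kΩ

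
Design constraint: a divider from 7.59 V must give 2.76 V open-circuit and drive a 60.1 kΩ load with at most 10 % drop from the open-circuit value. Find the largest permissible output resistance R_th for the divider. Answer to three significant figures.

R_th ≤ 6.68 kΩ

Loading drop = R_th/(R_th + R_L) ≤ 0.100, so R_th ≤ R_L · ε/(1−ε) = 60.1 kΩ × 0.100/0.9000 = 6.68 kΩ.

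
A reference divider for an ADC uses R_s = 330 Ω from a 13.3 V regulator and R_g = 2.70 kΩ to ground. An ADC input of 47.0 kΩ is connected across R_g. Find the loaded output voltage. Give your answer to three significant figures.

V_out ≈ 11.8 V

The load sits in parallel with R_g: R_g‖R_L = (2700 × 47000) / (2700 + 47000) = 2553 Ω.
V_out = 13.3 × 2553 / (330 + 2553) = 13.3 × 2553/2883 = 11.8 V.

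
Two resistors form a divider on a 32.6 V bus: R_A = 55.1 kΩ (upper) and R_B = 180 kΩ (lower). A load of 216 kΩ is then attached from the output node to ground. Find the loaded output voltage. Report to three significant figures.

The load sits in parallel with R_B: R_B‖R_L = (180 × 216) / (180 + 216) = 98.18 kΩ.
V_out = 32.6 × 98.18 / (55.1 + 98.18) = 32.6 × 98.18/153.3 = 20.9 V.

V_out ≈ 20.9 V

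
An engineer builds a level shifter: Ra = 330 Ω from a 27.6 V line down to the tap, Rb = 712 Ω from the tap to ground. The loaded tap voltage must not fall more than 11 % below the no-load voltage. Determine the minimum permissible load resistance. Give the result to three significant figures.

R_L(min) ≈ 1.82 kΩ

Output resistance R_th = Ra‖Rb = (330 × 712)/1042 = 225.5 Ω.
The fractional drop is R_th/(R_th + R_L); requiring this ≤ 0.110 gives R_L ≥ R_th(1/0.110 − 1) = 225.5 × 8.091 = 1.82 kΩ.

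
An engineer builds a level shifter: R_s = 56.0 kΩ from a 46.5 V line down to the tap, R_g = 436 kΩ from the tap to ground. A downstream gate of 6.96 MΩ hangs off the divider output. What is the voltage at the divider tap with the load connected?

The load sits in parallel with R_g: R_g‖R_L = (436 × 6960) / (436 + 6960) = 410.3 kΩ.
V_out = 46.5 × 410.3 / (56.0 + 410.3) = 46.5 × 410.3/466.3 = 40.9 V.

V_out ≈ 40.9 V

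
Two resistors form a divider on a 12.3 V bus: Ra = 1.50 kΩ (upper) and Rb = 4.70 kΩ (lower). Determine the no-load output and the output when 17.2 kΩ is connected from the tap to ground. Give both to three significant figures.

Open-circuit: V = 12.3 × 4.70/(1.50 + 4.70) = 9.32 V.
With the load, Rb becomes Rb‖R_L = 3.691 kΩ, so V = 12.3 × 3.691/5.191 = 8.75 V.

Unloaded: 9.32 V; loaded: 8.75 V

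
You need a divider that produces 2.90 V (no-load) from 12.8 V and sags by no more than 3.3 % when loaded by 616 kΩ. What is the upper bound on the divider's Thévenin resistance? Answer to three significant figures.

R_th ≤ 21.0 kΩ

Loading drop = R_th/(R_th + R_L) ≤ 0.0330, so R_th ≤ R_L · ε/(1−ε) = 616 kΩ × 0.0330/0.9670 = 21.0 kΩ.
(Any R1, R2 with R2/(R1+R2) = 0.227 and R1‖R2 ≤ 21.0 kΩ will meet the spec.)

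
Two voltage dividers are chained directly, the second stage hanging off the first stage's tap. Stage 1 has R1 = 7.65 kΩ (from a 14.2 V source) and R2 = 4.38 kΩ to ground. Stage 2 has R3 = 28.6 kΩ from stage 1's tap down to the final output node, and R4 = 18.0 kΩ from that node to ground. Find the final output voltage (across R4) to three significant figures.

Stage 2 presents R3+R4 = 46.60 kΩ as a load on stage 1's tap.
Stage 1's lower leg becomes R2‖(R3+R4) = 4.004 kΩ, so V_mid = 14.2 × 4.004/11.65 = 4.878 V.
Stage 2 is itself unloaded: V_out = V_mid × R4/(R3+R4) = 4.878 × 18.0/46.60 = 1.88 V.

V_out ≈ 1.88 V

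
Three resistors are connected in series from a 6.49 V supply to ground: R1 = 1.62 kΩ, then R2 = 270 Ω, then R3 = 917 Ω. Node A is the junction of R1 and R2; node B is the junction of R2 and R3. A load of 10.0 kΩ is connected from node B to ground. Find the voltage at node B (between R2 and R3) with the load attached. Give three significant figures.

V ≈ 2.00 V

At node B, R3 is in parallel with the load: R3‖R_L = 840.0 Ω.
Below node A the resistance is R2 + (R3‖R_L) = 1110 Ω, so V_A = 6.49 × 1110/2730 = 2.639 V.
Then V_B = V_A × (R3‖R_L)/(R2 + R3‖R_L) = 2.639 × 840.0/1110 = 2.00 V.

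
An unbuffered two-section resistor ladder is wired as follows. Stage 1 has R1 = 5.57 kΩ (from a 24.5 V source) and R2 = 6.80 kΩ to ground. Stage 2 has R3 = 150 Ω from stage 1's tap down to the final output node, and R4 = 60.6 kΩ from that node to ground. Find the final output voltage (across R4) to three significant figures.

V_out ≈ 12.8 V

Stage 2 presents R3+R4 = 60750 Ω as a load on stage 1's tap.
Stage 1's lower leg becomes R2‖(R3+R4) = 6115 Ω, so V_mid = 24.5 × 6115/11690 = 12.82 V.
Stage 2 is itself unloaded: V_out = V_mid × R4/(R3+R4) = 12.82 × 60600/60750 = 12.8 V.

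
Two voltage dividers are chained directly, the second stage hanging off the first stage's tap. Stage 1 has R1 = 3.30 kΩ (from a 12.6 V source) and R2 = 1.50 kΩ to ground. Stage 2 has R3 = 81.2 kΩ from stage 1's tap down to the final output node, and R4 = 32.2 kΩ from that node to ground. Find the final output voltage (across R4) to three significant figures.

Stage 2 presents R3+R4 = 113.4 kΩ as a load on stage 1's tap.
Stage 1's lower leg becomes R2‖(R3+R4) = 1.480 kΩ, so V_mid = 12.6 × 1.480/4.780 = 3.902 V.
Stage 2 is itself unloaded: V_out = V_mid × R4/(R3+R4) = 3.902 × 32.2/113.4 = 1.11 V.

V_out ≈ 1.11 V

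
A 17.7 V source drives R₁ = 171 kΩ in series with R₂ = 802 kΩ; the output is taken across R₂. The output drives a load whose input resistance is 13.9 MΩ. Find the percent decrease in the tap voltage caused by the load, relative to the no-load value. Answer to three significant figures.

1.00 %

The divider's output (Thévenin) resistance is R₁‖R₂ = 140.9 kΩ.
Fractional drop under load = R_th/(R_th + R_L) = 140.9 / (140.9 + 13900) = 0.01004.
So the output falls by 1.00 %.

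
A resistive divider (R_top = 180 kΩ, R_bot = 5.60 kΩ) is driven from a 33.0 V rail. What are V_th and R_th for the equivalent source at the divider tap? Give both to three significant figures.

V_th = 0.996 V, R_th = 5.43 kΩ

V_th is the open-circuit tap voltage: 33.0 × 5.60/(180 + 5.60) = 0.996 V.
With the supply zeroed, R_top and R_bot appear in parallel from the tap: R_th = R_top‖R_bot = (180 × 5.60)/185.6 = 5.43 kΩ.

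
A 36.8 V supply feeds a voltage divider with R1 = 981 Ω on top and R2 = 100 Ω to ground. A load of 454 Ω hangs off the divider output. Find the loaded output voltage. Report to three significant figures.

V_out ≈ 2.84 V

The load sits in parallel with R2: R2‖R_L = (100 × 454) / (100 + 454) = 81.95 Ω.
V_out = 36.8 × 81.95 / (981 + 81.95) = 36.8 × 81.95/1063 = 2.84 V.
(Unloaded it would have been 3.40 V.)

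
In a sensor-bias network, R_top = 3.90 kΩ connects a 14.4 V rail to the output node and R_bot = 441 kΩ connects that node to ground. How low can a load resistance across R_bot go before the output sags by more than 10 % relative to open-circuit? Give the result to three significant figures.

Output resistance R_th = R_top‖R_bot = (3.90 × 441)/444.9 = 3.866 kΩ.
The fractional drop is R_th/(R_th + R_L); requiring this ≤ 0.100 gives R_L ≥ R_th(1/0.100 − 1) = 3.866 × 9.000 = 34.8 kΩ.

R_L(min) ≈ 34.8 kΩ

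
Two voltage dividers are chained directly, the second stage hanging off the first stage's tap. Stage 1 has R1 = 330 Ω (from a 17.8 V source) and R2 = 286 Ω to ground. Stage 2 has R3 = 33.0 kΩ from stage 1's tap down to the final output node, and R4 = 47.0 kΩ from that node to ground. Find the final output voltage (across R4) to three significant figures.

V_out ≈ 4.85 V

Stage 2 presents R3+R4 = 80000 Ω as a load on stage 1's tap.
Stage 1's lower leg becomes R2‖(R3+R4) = 285.0 Ω, so V_mid = 17.8 × 285.0/615.0 = 8.248 V.
Stage 2 is itself unloaded: V_out = V_mid × R4/(R3+R4) = 8.248 × 47000/80000 = 4.85 V.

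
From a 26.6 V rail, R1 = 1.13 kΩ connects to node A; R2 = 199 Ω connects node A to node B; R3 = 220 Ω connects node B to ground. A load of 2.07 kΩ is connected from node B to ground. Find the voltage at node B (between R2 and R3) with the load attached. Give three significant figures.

V ≈ 3.46 V

At node B, R3 is in parallel with the load: R3‖R_L = 198.9 Ω.
Below node A the resistance is R2 + (R3‖R_L) = 397.9 Ω, so V_A = 26.6 × 397.9/1528 = 6.927 V.
Then V_B = V_A × (R3‖R_L)/(R2 + R3‖R_L) = 6.927 × 198.9/397.9 = 3.46 V.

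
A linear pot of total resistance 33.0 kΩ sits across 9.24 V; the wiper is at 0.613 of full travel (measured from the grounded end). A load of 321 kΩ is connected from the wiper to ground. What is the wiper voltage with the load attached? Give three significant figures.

V ≈ 5.53 V

The wiper splits the pot into (1−α)R = 12.77 kΩ above and αR = 20.23 kΩ below.
Lower section ‖ load = 19.03 kΩ.
V_wiper = 9.24 × 19.03/(12.77 + 19.03) = 5.53 V.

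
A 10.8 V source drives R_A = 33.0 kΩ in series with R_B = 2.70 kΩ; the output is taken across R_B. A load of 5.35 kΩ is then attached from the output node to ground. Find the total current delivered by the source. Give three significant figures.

I ≈ 0.310 mA

R_B‖R_L = 1.794 kΩ, so the source sees R_A + R_B‖R_L = 34.79 kΩ.
I = 10.8 V / 34.79 kΩ = 0.310 mA.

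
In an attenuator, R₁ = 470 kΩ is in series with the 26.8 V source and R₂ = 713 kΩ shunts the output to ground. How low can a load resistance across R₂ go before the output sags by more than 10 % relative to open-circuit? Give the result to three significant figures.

Output resistance R_th = R₁‖R₂ = (470 × 713)/1183 = 283.3 kΩ.
The fractional drop is R_th/(R_th + R_L); requiring this ≤ 0.100 gives R_L ≥ R_th(1/0.100 − 1) = 283.3 × 9.000 = 2.55 MΩ.

R_L(min) ≈ 2.55 MΩ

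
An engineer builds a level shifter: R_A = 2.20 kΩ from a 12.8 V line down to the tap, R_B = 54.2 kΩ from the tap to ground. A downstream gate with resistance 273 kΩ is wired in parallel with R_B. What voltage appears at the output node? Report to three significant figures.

V_out ≈ 12.2 V

The load sits in parallel with R_B: R_B‖R_L = (54.2 × 273) / (54.2 + 273) = 45.22 kΩ.
V_out = 12.8 × 45.22 / (2.20 + 45.22) = 12.8 × 45.22/47.42 = 12.2 V.
(Unloaded it would have been 12.3 V.)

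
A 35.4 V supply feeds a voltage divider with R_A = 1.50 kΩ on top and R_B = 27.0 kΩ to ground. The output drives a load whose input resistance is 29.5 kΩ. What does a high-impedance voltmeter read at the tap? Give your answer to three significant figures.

The load sits in parallel with R_B: R_B‖R_L = (27.0 × 29.5) / (27.0 + 29.5) = 14.10 kΩ.
V_out = 35.4 × 14.10 / (1.50 + 14.10) = 35.4 × 14.10/15.60 = 32.0 V.

V_out ≈ 32.0 V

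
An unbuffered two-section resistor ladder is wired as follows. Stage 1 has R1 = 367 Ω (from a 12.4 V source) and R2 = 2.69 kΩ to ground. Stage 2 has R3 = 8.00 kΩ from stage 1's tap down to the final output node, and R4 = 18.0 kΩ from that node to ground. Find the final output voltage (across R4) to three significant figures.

V_out ≈ 7.46 V

Stage 2 presents R3+R4 = 26000 Ω as a load on stage 1's tap.
Stage 1's lower leg becomes R2‖(R3+R4) = 2438 Ω, so V_mid = 12.4 × 2438/2805 = 10.78 V.
Stage 2 is itself unloaded: V_out = V_mid × R4/(R3+R4) = 10.78 × 18000/26000 = 7.46 V.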